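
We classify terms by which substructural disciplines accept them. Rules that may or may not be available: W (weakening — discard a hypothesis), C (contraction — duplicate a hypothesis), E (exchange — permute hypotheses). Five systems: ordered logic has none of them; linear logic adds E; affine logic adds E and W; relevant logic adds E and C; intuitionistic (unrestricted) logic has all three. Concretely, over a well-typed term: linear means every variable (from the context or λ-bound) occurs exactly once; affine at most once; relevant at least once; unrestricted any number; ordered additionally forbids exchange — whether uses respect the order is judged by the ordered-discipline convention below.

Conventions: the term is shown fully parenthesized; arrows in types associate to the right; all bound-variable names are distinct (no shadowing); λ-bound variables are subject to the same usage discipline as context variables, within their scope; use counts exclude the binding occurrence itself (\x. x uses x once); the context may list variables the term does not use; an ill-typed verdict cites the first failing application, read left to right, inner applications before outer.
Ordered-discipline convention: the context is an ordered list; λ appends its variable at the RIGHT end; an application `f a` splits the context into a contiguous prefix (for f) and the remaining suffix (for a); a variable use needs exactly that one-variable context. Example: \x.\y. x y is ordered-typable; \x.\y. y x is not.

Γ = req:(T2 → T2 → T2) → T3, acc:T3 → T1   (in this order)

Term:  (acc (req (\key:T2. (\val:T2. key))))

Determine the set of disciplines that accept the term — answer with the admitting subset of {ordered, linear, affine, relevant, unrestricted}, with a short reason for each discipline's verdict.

admitting disciplines: affine, unrestricted
counts: req: 1, acc: 1, key (bound): 1, val (bound): 0
use order (left to right): acc, req, key
typing: the term checks, with type T1
ordered ✗ (unused: val — weakening required)
linear ✗ (unused: val — weakening required)
affine ✓ (no duplicate uses among req, acc, key, val)
relevant ✗ (unused: val — weakening required)
unrestricted ✓ (simply typable at T1; W, C, E all held)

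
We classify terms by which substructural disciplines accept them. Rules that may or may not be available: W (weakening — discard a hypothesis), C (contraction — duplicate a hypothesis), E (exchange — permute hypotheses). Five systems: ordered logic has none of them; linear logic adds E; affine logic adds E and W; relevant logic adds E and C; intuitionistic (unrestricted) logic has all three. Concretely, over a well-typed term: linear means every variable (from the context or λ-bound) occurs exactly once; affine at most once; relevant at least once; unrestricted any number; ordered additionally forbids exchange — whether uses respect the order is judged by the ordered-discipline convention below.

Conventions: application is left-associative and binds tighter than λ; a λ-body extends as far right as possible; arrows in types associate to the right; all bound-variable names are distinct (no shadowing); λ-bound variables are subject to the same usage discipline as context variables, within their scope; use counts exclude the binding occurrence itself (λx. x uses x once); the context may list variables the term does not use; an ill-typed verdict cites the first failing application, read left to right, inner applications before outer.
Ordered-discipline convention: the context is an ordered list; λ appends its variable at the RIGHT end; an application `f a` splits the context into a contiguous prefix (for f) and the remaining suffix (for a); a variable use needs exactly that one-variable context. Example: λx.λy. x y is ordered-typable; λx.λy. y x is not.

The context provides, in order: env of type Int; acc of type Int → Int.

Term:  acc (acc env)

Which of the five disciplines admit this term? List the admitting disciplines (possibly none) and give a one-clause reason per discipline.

admitting disciplines: relevant, unrestricted
counts: env: 1×, acc: 2×
order of uses: acc, acc, env
typing: well-typed at Int
ordered ✗ (uses contraction: acc ×2)
linear ✗ (uses contraction: acc ×2)
affine ✗ (uses contraction: acc ×2)
relevant ✓ (every one of env, acc appears)
unrestricted ✓ (type-checks (Int) and nothing is barred)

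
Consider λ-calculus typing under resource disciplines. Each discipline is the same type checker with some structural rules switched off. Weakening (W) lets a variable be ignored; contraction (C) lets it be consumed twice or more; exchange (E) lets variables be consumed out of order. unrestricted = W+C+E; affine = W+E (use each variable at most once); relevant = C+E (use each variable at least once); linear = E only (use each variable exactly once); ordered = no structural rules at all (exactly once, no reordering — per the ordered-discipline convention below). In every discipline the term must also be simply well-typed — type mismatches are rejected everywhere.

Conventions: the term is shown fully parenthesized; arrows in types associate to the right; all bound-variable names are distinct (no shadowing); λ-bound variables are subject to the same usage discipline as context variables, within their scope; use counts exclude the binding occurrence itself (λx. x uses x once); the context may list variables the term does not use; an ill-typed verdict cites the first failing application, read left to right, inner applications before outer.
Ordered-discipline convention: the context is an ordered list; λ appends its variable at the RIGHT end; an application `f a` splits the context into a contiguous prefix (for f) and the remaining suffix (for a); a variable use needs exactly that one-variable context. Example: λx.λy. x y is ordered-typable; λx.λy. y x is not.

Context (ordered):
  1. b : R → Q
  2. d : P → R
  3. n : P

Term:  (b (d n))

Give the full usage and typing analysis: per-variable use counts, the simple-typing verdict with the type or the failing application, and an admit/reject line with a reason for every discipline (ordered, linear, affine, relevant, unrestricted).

use counts: b: 1×, d: 1×, n: 1×
order of uses: b, d, n
typing: ✓ — Q
ordered: ✓, b, d, n once each; derivable with no W/C/E
linear: ✓, each of b, d, n used exactly once
affine: ✓, b, d, n: no repeats, contraction unneeded
relevant: ✓, none of b, d, n goes unused
unrestricted: ✓, well-typed at Q; no restrictions here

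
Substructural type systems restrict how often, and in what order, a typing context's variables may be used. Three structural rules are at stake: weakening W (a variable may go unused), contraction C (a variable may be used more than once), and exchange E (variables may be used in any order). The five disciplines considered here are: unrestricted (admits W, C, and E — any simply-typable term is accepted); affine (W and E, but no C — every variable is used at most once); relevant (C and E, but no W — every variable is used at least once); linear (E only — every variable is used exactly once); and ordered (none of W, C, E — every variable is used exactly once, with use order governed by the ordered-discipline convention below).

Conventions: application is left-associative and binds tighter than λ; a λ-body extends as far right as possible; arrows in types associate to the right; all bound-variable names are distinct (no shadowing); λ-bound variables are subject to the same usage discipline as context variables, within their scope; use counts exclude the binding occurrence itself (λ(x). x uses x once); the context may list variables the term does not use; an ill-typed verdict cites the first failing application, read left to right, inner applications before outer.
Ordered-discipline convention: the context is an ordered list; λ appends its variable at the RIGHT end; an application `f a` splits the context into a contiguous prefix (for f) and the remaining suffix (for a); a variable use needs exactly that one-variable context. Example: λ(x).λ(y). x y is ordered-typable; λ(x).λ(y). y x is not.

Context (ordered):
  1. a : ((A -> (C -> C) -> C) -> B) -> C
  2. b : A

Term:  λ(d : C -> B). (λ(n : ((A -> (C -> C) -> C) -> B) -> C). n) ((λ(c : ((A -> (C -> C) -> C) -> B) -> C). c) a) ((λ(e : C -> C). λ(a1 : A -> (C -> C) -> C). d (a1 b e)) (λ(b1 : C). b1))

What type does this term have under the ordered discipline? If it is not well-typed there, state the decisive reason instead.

not well-typed under ordered — no contiguous prefix/suffix split fits n, c, a, d, a1, b, e, b1
counts: a: 1, b: 1, d [bound]: 1, n [bound]: 1, c [bound]: 1, e [bound]: 1, a1 [bound]: 1, b1 [bound]: 1
left-to-right use order: n, c, a, d, a1, b, e, b1
typing: ✓ — (C -> B) -> C
across the five disciplines: ordered ✗ | linear ✓ | affine ✓ | relevant ✓ | unrestricted ✓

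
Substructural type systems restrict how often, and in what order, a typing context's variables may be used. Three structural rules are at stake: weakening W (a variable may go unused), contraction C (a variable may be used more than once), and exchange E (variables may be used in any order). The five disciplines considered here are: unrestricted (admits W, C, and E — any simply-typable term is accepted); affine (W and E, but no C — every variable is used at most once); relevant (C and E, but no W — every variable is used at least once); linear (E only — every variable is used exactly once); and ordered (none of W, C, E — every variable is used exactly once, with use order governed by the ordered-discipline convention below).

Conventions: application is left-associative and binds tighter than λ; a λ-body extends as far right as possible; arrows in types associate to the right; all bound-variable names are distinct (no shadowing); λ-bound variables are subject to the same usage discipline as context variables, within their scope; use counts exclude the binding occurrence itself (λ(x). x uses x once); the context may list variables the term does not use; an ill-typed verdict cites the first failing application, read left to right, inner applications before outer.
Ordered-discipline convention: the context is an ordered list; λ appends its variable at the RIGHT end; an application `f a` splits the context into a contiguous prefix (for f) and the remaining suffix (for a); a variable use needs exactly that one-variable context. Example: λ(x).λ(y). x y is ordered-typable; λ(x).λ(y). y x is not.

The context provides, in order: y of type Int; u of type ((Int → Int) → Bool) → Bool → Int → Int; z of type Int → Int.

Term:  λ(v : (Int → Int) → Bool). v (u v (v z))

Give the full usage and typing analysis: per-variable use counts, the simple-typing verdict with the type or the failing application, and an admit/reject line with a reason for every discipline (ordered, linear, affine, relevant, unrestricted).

variable uses: y=0; u=1; z=1; v (bound)=3
use order (left to right): v, u, v, v, z
typing: well-typed at ((Int → Int) → Bool) → Bool
ordered ✗ (v ×3 used more than once (contraction); y left unused)
linear ✗ (v ×3 used more than once (contraction); y left unused)
affine ✗ (v ×3 used more than once (contraction))
relevant ✗ (y left unused)
unrestricted ✓ (well-typed at ((Int → Int) → Bool) → Bool; no restrictions here)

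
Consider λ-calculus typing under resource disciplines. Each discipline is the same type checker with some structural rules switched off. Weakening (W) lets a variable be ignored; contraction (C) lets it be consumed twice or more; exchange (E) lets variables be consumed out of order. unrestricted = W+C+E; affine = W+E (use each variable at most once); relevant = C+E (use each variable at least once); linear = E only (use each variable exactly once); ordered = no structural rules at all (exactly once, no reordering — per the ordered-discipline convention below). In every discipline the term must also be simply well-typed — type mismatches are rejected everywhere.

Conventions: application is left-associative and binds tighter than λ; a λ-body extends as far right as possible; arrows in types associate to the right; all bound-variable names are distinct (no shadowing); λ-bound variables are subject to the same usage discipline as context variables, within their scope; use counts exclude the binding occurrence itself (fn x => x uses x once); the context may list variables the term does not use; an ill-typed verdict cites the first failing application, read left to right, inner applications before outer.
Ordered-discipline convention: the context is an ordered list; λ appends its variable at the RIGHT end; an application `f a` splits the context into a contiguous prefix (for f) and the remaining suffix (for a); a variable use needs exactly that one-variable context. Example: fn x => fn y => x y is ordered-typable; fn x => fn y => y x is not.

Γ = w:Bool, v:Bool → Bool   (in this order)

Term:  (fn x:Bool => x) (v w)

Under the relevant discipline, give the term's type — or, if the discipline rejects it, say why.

term : Bool
usage: w: 1, v: 1, x (λ-bound): 1
order of uses: x, v, w
typing: ✓ — Bool
across the five disciplines: ordered ✗ · linear ✓ · affine ✓ · relevant ✓ · unrestricted ✓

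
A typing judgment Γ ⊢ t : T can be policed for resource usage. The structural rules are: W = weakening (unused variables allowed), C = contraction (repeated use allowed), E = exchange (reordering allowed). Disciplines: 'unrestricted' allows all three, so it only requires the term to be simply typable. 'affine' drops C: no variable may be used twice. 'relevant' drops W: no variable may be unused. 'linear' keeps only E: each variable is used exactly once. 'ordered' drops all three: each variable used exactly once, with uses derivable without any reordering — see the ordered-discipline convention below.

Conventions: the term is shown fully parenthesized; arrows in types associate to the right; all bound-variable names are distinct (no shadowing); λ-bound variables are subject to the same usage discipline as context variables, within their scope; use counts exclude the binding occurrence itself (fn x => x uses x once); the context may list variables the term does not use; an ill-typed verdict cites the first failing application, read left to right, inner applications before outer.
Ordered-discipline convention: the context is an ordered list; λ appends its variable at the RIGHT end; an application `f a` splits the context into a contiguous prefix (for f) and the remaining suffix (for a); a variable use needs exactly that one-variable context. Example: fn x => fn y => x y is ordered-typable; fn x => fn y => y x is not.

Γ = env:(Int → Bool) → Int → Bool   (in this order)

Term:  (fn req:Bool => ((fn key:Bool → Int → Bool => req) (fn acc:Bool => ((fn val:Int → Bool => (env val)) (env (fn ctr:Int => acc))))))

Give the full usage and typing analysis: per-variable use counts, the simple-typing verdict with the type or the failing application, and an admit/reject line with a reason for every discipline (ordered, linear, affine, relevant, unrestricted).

counts: env ×2, req (bound) ×1, key (bound) ×0, acc (bound) ×1, val (bound) ×1, ctr (bound) ×0
order of uses: req, env, val, env, acc
typing: well-typed at Bool → Bool
ordered: ✗ — env ×2 used more than once (contraction); key, ctr left unused
linear: ✗ — env ×2 used more than once (contraction); key, ctr left unused
affine: ✗ — env ×2 used more than once (contraction)
relevant: ✗ — key, ctr left unused
unrestricted: ✓ — well-typed at Bool → Bool; no restrictions here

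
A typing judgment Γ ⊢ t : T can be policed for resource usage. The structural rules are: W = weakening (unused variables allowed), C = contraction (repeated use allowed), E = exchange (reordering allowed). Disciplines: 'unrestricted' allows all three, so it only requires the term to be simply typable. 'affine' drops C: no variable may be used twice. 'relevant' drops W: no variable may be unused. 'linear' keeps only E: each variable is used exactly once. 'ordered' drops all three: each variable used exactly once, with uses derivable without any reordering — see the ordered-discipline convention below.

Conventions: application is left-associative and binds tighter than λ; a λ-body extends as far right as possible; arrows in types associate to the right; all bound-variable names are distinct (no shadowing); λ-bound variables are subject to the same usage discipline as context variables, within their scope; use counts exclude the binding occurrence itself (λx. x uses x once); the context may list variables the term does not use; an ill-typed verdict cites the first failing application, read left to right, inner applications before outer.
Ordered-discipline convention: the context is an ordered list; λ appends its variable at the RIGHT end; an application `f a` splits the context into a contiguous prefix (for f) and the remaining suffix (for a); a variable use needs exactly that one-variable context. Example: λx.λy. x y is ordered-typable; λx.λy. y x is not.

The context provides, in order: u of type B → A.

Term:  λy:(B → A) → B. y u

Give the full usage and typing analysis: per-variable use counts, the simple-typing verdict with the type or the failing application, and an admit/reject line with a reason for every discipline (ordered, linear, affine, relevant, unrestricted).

use counts: u: 1×, y (λ-bound): 1×
order of uses: y, u
typing: the term checks, with type ((B → A) → B) → B
ordered ✗ (no ordered split (uses run y, u))
linear ✓ (each of u, y used exactly once)
affine ✓ (no duplicate uses among u, y)
relevant ✓ (u, y: all used, weakening unneeded)
unrestricted ✓ (simply typable at ((B → A) → B) → B; W, C, E all held)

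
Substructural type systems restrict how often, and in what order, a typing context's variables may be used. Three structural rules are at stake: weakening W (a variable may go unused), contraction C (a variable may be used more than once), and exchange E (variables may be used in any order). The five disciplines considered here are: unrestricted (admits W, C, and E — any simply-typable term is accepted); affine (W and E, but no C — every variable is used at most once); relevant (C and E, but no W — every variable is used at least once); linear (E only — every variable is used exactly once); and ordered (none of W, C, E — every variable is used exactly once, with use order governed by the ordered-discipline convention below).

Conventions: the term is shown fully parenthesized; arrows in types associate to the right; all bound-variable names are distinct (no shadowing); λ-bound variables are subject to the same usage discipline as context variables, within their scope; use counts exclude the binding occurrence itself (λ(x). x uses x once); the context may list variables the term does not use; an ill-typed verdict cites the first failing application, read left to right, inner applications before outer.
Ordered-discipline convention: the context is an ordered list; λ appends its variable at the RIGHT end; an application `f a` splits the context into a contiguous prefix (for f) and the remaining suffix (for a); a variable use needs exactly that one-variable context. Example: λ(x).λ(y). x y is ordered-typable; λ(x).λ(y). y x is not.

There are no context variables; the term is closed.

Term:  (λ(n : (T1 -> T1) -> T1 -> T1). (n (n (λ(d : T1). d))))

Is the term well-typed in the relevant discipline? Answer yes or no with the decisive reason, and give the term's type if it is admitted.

yes — at least one use each (n, d); term : ((T1 -> T1) -> T1 -> T1) -> T1 -> T1
counts: n (bound)=2; d (bound)=1
uses in reading order: n, n, d
typing: well-typed — term : ((T1 -> T1) -> T1 -> T1) -> T1 -> T1
summary: ordered ✗ | linear ✗ | affine ✗ | relevant ✓ | unrestricted ✓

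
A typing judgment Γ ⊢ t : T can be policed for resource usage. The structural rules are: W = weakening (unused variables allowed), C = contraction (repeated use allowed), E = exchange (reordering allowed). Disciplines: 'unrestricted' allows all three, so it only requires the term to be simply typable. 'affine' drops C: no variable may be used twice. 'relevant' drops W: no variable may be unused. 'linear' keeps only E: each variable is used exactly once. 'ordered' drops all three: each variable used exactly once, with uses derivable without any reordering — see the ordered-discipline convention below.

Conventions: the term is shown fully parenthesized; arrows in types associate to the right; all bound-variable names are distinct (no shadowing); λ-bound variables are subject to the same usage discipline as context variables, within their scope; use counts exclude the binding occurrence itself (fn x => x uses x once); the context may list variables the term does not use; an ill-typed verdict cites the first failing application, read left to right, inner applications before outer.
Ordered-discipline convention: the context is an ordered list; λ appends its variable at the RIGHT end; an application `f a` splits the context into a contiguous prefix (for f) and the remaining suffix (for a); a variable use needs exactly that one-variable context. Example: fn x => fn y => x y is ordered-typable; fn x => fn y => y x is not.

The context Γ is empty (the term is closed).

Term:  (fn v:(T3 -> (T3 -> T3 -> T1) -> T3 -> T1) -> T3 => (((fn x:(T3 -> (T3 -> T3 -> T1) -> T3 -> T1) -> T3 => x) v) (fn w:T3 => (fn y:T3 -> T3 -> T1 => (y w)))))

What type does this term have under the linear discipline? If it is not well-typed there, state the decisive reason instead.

term : ((T3 -> (T3 -> T3 -> T1) -> T3 -> T1) -> T3) -> T3
variable uses: v [bound]=1, x [bound]=1, w [bound]=1, y [bound]=1
left-to-right use order: x, v, y, w
typing: well-typed at ((T3 -> (T3 -> T3 -> T1) -> T3 -> T1) -> T3) -> T3
per-discipline verdicts: ordered ✗ | linear ✓ | affine ✓ | relevant ✓ | unrestricted ✓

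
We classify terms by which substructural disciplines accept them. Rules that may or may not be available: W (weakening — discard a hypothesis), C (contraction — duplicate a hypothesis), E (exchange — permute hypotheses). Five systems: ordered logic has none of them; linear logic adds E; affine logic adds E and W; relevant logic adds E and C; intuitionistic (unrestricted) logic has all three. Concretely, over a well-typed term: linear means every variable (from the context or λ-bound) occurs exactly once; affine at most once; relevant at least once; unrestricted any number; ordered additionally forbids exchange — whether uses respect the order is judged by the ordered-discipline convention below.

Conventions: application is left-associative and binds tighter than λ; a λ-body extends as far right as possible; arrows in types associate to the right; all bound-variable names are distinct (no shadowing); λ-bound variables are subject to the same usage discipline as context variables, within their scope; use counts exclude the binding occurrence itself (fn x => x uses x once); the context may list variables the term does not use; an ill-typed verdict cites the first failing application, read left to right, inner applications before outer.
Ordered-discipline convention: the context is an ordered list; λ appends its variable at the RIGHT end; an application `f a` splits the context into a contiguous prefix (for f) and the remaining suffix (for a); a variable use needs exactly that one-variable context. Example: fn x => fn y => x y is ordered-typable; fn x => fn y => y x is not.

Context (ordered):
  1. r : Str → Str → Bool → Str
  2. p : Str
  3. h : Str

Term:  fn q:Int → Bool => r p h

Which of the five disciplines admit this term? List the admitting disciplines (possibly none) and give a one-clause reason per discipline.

accepted by: affine, unrestricted
usage: r: 1; p: 1; h: 1; q (λ-bound): 0
uses in reading order: r, p, h
typing: well-typed at (Int → Bool) → Bool → Str
ordered ✗ (q left unused)
linear ✗ (q left unused)
affine ✓ (at most one use each (r, p, h, q))
relevant ✗ (q left unused)
unrestricted ✓ (simply typable at (Int → Bool) → Bool → Str; W, C, E all held)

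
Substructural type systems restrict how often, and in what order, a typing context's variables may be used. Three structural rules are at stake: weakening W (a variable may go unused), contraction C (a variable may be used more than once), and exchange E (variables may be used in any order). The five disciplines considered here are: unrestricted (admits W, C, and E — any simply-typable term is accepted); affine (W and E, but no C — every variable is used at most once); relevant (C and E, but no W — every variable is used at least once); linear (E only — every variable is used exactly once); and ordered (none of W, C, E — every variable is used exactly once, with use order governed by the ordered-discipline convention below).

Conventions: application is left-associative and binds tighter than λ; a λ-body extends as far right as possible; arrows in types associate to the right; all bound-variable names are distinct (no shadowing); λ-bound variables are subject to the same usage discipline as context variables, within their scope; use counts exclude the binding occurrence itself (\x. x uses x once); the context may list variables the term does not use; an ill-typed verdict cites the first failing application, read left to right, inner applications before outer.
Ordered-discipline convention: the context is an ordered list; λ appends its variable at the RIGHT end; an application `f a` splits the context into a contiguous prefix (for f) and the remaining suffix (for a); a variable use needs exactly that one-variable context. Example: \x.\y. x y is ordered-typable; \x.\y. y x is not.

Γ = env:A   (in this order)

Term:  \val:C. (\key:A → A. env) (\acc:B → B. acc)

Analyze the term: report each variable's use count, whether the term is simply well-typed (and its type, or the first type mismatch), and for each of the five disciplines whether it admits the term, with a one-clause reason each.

usage: env: 1×, val (λ-bound): 0×, key (λ-bound): 0×, acc (λ-bound): 1×
order of uses: env, acc
typing: ill-typed: an application expects A → A but receives (B → B) → B → B
ordered: ✗ — not simply typable
linear: ✗ — fails simple typing
affine: ✗ — a type mismatch blocks all five
relevant: ✗ — the type mismatch rejects it
unrestricted: ✗ — not simply typable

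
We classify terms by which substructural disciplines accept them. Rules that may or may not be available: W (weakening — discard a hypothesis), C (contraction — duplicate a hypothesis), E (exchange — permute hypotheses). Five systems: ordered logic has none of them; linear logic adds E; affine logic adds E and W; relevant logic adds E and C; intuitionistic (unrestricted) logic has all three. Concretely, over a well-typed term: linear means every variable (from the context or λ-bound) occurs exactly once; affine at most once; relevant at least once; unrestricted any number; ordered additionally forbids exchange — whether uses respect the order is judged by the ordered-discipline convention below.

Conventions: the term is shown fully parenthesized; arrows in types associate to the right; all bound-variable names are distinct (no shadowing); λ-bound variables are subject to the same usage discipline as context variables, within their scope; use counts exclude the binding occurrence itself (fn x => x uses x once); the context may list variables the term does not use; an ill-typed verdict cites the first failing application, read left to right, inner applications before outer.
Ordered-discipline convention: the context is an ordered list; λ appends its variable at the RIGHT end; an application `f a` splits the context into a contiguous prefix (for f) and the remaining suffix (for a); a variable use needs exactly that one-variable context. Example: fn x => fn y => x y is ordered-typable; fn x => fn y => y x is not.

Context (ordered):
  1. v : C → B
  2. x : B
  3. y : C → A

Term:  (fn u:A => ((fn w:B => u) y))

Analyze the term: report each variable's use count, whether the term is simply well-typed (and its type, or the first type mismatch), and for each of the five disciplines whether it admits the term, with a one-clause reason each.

variable uses: v: 0×; x: 0×; y: 1×; u [bound]: 1×; w [bound]: 0×
left-to-right use order: u, y
typing: ill-typed: a function awaiting B gets C → A
ordered: ✗ — a type mismatch blocks all five
linear: ✗ — the type mismatch rejects it
affine: ✗ — not simply typable
relevant: ✗ — fails simple typing
unrestricted: ✗ — a type mismatch blocks all five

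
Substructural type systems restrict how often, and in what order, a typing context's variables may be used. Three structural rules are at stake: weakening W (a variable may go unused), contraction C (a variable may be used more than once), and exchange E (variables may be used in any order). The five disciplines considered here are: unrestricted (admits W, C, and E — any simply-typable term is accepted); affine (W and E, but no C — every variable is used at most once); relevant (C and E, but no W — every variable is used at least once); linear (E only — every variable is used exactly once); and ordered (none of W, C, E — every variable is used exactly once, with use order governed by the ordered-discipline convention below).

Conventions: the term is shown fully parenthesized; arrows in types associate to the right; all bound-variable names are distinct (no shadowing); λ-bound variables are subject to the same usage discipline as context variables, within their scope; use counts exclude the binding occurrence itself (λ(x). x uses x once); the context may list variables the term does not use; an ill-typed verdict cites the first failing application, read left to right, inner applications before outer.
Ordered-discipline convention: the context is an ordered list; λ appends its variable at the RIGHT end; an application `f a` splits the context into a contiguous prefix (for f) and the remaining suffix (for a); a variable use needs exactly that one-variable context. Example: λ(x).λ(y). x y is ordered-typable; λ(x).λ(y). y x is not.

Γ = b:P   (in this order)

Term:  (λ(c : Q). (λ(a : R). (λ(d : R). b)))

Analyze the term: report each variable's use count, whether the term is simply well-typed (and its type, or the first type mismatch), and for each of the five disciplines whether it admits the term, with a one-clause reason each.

variable uses: b: 1×; c (λ-bound): 0×; a (λ-bound): 0×; d (λ-bound): 0×
use order (left to right): b
typing: well-typed at Q → R → R → P
ordered: ✗, c, a, d never used (weakening)
linear: ✗, c, a, d never used (weakening)
affine: ✓, none of b, c, a, d used more than once
relevant: ✗, c, a, d never used (weakening)
unrestricted: ✓, well-typed at Q → R → R → P; no restrictions here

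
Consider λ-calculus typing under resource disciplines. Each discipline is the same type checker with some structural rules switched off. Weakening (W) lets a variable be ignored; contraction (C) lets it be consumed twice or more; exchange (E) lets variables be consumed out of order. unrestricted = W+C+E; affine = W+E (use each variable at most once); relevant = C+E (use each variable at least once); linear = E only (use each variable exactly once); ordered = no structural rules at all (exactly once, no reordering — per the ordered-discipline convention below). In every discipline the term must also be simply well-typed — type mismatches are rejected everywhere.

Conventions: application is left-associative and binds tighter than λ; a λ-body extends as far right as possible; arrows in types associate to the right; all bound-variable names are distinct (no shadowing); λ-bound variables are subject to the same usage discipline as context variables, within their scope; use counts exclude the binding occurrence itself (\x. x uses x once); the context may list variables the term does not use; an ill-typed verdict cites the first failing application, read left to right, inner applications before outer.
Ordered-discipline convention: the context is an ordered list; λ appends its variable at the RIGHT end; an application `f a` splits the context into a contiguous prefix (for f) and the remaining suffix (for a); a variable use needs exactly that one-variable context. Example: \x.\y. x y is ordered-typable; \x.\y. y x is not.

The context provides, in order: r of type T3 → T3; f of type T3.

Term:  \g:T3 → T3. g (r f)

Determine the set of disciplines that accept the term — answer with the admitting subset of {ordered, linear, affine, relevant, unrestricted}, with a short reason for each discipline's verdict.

admitted in: linear, affine, relevant, unrestricted
usage: r: 1, f: 1, g (bound): 1
order of uses: g, r, f
typing: well-typed — term : (T3 → T3) → T3
ordered: ✗ — needs exchange: uses follow g, r, f
linear: ✓ — each of r, f, g used exactly once
affine: ✓ — no duplicate uses among r, f, g
relevant: ✓ — every one of r, f, g appears
unrestricted: ✓ — typability at (T3 → T3) → T3 is all that's needed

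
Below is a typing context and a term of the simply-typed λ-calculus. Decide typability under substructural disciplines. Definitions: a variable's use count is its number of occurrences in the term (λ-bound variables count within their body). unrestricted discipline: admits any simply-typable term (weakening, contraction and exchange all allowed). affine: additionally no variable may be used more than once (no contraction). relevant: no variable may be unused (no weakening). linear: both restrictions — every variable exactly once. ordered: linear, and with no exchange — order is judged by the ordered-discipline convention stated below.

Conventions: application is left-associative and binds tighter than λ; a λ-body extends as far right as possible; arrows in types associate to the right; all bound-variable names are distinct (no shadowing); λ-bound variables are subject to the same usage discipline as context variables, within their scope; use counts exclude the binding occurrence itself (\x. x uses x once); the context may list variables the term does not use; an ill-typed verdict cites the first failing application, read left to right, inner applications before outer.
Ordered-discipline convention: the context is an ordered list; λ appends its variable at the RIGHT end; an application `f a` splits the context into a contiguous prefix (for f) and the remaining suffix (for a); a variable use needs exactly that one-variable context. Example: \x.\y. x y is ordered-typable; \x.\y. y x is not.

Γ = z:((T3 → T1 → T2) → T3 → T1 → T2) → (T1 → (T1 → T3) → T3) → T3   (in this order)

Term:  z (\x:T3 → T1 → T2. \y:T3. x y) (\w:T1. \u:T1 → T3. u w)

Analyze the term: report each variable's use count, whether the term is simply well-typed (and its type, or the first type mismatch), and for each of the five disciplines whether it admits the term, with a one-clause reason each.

use counts: z ×1, x (bound) ×1, y (bound) ×1, w (bound) ×1, u (bound) ×1
uses in reading order: z, x, y, u, w
typing: well-typed — term : T3
ordered ✗ (no contiguous prefix/suffix split fits z, x, y, u, w)
linear ✓ (each of z, x, y, w, u used exactly once)
affine ✓ (none of z, x, y, w, u used more than once)
relevant ✓ (none of z, x, y, w, u goes unused)
unrestricted ✓ (simply typable at T3; W, C, E all held)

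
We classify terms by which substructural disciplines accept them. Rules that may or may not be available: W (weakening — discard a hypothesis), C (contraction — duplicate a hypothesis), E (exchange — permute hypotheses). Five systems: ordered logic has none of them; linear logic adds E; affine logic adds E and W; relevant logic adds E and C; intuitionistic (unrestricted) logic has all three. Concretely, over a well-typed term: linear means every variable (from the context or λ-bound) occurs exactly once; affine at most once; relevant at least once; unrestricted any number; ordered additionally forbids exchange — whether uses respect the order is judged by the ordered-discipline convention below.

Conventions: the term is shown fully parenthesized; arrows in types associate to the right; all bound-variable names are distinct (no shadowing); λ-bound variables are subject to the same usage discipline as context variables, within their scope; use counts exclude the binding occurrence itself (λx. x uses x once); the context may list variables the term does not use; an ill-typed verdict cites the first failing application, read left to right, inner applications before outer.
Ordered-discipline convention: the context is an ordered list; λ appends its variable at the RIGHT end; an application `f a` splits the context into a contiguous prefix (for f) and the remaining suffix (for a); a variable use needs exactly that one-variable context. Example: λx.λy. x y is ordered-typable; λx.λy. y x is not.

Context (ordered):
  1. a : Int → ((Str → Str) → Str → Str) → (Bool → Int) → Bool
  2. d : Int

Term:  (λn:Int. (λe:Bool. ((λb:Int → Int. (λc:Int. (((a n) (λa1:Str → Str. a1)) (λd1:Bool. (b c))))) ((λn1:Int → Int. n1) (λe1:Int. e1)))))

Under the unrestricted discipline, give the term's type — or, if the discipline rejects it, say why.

term : Int → Bool → Int → Bool
counts: a: 1×, d: 0×, n (λ-bound): 1×, e (λ-bound): 0×, b (λ-bound): 1×, c (λ-bound): 1×, a1 (λ-bound): 1×, d1 (λ-bound): 0×, n1 (λ-bound): 1×, e1 (λ-bound): 1×
uses in reading order: a, n, a1, b, c, n1, e1
typing: ✓ — Int → Bool → Int → Bool
across the five disciplines: ordered ✗; linear ✗; affine ✓; relevant ✗; unrestricted ✓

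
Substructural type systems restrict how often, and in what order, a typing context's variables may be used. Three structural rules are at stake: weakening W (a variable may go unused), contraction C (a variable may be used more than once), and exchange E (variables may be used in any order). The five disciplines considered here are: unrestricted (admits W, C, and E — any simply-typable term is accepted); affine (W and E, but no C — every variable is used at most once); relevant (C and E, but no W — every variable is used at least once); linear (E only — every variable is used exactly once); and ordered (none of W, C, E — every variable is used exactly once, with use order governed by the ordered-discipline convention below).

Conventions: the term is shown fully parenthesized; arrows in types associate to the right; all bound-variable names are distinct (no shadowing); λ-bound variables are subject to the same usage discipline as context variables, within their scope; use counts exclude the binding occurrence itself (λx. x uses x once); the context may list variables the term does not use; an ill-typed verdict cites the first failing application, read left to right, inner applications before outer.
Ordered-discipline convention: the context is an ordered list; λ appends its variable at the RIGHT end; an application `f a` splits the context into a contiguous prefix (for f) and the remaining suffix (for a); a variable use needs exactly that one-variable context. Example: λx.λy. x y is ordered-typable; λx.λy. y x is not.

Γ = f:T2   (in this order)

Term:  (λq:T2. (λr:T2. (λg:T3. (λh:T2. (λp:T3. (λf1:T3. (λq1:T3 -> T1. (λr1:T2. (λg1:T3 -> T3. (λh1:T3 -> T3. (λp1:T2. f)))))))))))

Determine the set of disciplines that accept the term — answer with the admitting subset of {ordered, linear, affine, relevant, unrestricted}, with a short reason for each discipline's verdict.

admitted by: affine, unrestricted
usage: f: 1; q [bound]: 0; r [bound]: 0; g [bound]: 0; h [bound]: 0; p [bound]: 0; f1 [bound]: 0; q1 [bound]: 0; r1 [bound]: 0; g1 [bound]: 0; h1 [bound]: 0; p1 [bound]: 0
use order (left to right): f
typing: well-typed at T2 -> T2 -> T3 -> T2 -> T3 -> T3 -> (T3 -> T1) -> T2 -> (T3 -> T3) -> (T3 -> T3) -> T2 -> T2
ordered: ✗, q, r, g, h, p, f1, q1, r1, g1, h1, p1 never used (weakening)
linear: ✗, q, r, g, h, p, f1, q1, r1, g1, h1, p1 never used (weakening)
affine: ✓, no duplicate uses among f, q, r, g, h, p, f1, q1, r1, g1, h1, p1
relevant: ✗, q, r, g, h, p, f1, q1, r1, g1, h1, p1 never used (weakening)
unrestricted: ✓, well-typed at T2 -> T2 -> T3 -> T2 -> T3 -> T3 -> (T3 -> T1) -> T2 -> (T3 -> T3) -> (T3 -> T3) -> T2 -> T2; no restrictions here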